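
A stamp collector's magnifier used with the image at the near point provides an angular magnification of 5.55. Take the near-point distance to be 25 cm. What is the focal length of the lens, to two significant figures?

For the image at the near point, M = 1 + D/f.
f = D/(M - 1) = 25/(5.55 - 1) = 5.495 cm.

5.5 cm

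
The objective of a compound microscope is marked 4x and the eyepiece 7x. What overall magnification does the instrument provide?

28

The overall magnification of a compound microscope is the product of the objective and eyepiece magnifications:
M = M_obj x M_eye = 4 x 7 = 28.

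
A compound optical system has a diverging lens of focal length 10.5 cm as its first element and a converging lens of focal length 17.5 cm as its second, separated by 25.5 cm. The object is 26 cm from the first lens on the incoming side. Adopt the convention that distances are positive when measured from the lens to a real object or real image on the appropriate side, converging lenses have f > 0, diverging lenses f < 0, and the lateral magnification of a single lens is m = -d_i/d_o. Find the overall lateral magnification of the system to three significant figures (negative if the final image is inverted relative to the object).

-0.325

Applying the thin-lens equation to the first lens, 1/(-10.5) = 1/26 + 1/d_i1, which gives d_i1 = -7.479 cm.
Its lateral magnification is m_1 = -d_i1/d_o1 = -(-7.479)/26 = 0.2877.
The intermediate image is virtual, 7.479 cm to the left of lens 1, so d_o2 = L - d_i1 = 25.5 - (-7.479) = 32.979 cm.
Applying the thin-lens equation again with f_2 = 17.5 cm and d_o2 = 32.979 cm gives d_i2 = 37.284 cm.
m_2 = -(37.284)/(32.979) = -1.1305.
The system's lateral magnification is m_1 m_2 = (0.2877)(-1.1305) = -0.3252.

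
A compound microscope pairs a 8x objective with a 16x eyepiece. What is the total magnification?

The overall magnification of a compound microscope is the product of the objective and eyepiece magnifications:
M = M_obj x M_eye = 8 x 16 = 128.

128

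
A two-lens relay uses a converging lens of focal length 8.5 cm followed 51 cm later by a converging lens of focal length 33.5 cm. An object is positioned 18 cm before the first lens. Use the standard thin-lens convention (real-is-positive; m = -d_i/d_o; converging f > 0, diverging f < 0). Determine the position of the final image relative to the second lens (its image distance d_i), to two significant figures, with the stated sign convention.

840 cm

First lens: d_i1 = 1/(1/8.5 - 1/18) = 16.105 cm.
That image sits 34.895 cm in front of the second lens, so d_o2 = 34.895 cm.
Second lens: d_i2 = 1/(1/33.5 - 1/(34.895)) = 838.132 cm.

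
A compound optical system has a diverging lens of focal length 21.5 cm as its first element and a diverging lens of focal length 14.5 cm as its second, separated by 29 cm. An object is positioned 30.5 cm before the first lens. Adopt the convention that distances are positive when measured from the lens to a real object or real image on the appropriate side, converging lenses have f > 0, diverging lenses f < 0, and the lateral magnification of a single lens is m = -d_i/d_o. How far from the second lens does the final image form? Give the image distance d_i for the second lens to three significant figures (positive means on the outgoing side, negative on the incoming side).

-10.8 cm

Applying the thin-lens equation to the first lens, 1/(-21.5) = 1/30.5 + 1/d_i1, which gives d_i1 = -12.611 cm.
The intermediate image is virtual, 12.611 cm to the left of lens 1, so d_o2 = L - d_i1 = 29 - (-12.611) = 41.611 cm.
Applying the thin-lens equation again with f_2 = -14.5 cm and d_o2 = 41.611 cm gives d_i2 = -10.753 cm.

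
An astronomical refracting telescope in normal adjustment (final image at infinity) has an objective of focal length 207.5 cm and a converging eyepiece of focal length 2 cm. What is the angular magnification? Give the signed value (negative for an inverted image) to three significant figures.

-104

M = -f_obj/f_eye = -207.5/(2) = -103.750.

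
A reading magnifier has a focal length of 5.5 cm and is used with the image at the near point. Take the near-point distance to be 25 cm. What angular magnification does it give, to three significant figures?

M = 1 + D/f = 1 + 25/5.5 = 5.545.

5.55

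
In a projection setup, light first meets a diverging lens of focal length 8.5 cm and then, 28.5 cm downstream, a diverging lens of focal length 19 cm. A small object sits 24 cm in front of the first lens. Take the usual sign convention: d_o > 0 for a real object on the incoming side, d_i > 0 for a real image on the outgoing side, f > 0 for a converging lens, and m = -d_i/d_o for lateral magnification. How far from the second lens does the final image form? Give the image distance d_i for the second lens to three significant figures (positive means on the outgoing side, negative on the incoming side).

Applying the thin-lens equation to the first lens, 1/(-8.5) = 1/24 + 1/d_i1, which gives d_i1 = -6.277 cm.
The intermediate image is virtual, 6.277 cm to the left of lens 1, so d_o2 = L - d_i1 = 28.5 - (-6.277) = 34.777 cm.
Applying the thin-lens equation again with f_2 = -19 cm and d_o2 = 34.777 cm gives d_i2 = -12.287 cm.

-12.3 cm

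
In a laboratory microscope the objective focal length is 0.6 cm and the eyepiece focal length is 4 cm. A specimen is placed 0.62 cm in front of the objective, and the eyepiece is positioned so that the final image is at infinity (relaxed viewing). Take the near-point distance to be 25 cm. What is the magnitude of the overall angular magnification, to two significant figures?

190

Objective: 1/d_i = 1/f_obj - 1/d_o = 1/0.6 - 1/0.62 = 0.05376 cm^-1, so d_i = 18.600 cm.
m_obj = -d_i/d_o = -18.600/0.62 = -30.000.
Eyepiece angular magnification (image at infinity): M_eye = D/f_e = 25/4 = 6.250.
Overall M = m_obj x M_eye = (-30.000)(6.250) = -187.50.
|M| = 187.50.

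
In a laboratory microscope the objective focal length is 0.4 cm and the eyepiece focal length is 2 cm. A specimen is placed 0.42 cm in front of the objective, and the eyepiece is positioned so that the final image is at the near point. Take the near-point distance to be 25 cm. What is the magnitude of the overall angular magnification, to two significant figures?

270

Objective: 1/d_i = 1/f_obj - 1/d_o = 1/0.4 - 1/0.42 = 0.11905 cm^-1, so d_i = 8.400 cm.
m_obj = -d_i/d_o = -8.400/0.42 = -20.000.
Eyepiece angular magnification (image at near point): M_eye = 1 + D/f_e = 1 + 25/2 = 13.500.
Overall M = m_obj x M_eye = (-20.000)(13.500) = -270.00.
|M| = 270.00.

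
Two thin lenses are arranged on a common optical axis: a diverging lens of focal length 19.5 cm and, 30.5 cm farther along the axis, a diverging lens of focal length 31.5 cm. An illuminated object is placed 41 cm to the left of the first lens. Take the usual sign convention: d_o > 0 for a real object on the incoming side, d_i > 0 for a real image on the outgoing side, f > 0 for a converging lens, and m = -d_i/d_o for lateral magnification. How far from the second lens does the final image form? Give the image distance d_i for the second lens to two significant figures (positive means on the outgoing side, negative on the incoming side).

-18 cm

First lens: d_i1 = 1/(1/(-19.5) - 1/41) = -13.215 cm.
With d_i1 < 0 the first image is virtual and lies on the object side; the object distance for lens 2 is d_o2 = 30.5 - (-13.215) = 43.715 cm.
Second lens: d_i2 = 1/(1/(-31.5) - 1/(43.715)) = -18.308 cm.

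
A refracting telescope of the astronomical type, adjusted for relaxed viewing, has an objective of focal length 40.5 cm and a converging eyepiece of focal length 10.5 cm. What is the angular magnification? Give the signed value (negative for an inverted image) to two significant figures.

-3.9

M = -f_obj/f_eye = -40.5/(10.5) = -3.857.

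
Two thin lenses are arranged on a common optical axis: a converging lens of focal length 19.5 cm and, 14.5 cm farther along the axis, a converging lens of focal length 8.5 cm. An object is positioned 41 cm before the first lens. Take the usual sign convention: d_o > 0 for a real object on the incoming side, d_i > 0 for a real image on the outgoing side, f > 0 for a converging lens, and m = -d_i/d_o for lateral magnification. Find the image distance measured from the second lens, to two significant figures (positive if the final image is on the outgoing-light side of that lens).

6.2 cm

Applying the thin-lens equation to the first lens, 1/19.5 = 1/41 + 1/d_i1, which gives d_i1 = 37.186 cm.
Since 37.186 cm > 14.5 cm, the first image lies past the second lens and serves as a virtual object: d_o2 = L - d_i1 = -22.686 cm.
Applying the thin-lens equation again with f_2 = 8.5 cm and d_o2 = -22.686 cm gives d_i2 = 6.183 cm.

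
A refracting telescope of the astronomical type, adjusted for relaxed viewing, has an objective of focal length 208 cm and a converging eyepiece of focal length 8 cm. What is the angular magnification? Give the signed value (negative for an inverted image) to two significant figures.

M = -f_obj/f_eye = -208/(8) = -26.000.

-26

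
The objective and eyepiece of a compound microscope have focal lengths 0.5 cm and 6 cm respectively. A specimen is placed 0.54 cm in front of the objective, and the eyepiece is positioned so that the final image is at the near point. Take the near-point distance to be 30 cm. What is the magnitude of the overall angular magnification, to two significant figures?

Objective: 1/d_i = 1/f_obj - 1/d_o = 1/0.5 - 1/0.54 = 0.14815 cm^-1, so d_i = 6.750 cm.
m_obj = -d_i/d_o = -6.750/0.54 = -12.500.
Eyepiece angular magnification (image at near point): M_eye = 1 + D/f_e = 1 + 30/6 = 6.000.
Overall M = m_obj x M_eye = (-12.500)(6.000) = -75.00.
|M| = 75.00.

75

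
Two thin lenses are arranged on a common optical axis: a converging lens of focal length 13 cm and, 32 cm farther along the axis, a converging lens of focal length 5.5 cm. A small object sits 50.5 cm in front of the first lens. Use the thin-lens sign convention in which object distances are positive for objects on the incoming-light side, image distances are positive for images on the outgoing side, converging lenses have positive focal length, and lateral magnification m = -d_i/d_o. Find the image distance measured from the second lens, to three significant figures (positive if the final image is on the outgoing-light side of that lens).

8.86 cm

Applying the thin-lens equation to the first lens, 1/13 = 1/50.5 + 1/d_i1, which gives d_i1 = 17.507 cm.
Object distance for lens 2: d_o2 = 32 - 17.507 = 14.493 cm.
Applying the thin-lens equation again with f_2 = 5.5 cm and d_o2 = 14.493 cm gives d_i2 = 8.864 cm.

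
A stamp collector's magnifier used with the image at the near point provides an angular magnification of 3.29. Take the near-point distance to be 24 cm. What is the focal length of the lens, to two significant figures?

10 cm

For the image at the near point, M = 1 + D/f.
f = D/(M - 1) = 24/(3.29 - 1) = 10.480 cm.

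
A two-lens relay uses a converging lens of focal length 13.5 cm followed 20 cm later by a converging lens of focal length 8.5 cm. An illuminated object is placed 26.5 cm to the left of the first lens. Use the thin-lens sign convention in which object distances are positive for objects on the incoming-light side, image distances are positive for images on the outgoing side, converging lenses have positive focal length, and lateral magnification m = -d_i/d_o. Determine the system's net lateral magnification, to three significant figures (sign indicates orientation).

Applying the thin-lens equation to the first lens, 1/13.5 = 1/26.5 + 1/d_i1, which gives d_i1 = 27.519 cm.
Its lateral magnification is m_1 = -d_i1/d_o1 = -(27.519)/26.5 = -1.0385.
Since 27.519 cm > 20 cm, the first image lies past the second lens and serves as a virtual object: d_o2 = L - d_i1 = -7.519 cm.
Applying the thin-lens equation again with f_2 = 8.5 cm and d_o2 = -7.519 cm gives d_i2 = 3.990 cm.
m_2 = -(3.990)/(-7.519) = 0.5306.
Overall magnification: m = m_1 m_2 = -0.5510.

-0.551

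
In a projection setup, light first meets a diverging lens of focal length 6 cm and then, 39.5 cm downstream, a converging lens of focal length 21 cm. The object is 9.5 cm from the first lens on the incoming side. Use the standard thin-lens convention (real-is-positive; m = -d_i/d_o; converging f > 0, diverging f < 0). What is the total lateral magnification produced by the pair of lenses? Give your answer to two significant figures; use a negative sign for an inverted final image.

-0.37

Applying the thin-lens equation to the first lens, 1/(-6) = 1/9.5 + 1/d_i1, which gives d_i1 = -3.677 cm.
Its lateral magnification is m_1 = -d_i1/d_o1 = -(-3.677)/9.5 = 0.3871.
With d_i1 < 0 the first image is virtual and lies on the object side; the object distance for lens 2 is d_o2 = 39.5 - (-3.677) = 43.177 cm.
Applying the thin-lens equation again with f_2 = 21 cm and d_o2 = 43.177 cm gives d_i2 = 40.885 cm.
m_2 = -(40.885)/(43.177) = -0.9469.
Overall magnification: m = m_1 m_2 = -0.3665.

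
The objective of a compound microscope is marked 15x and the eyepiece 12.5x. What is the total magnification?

The overall magnification of a compound microscope is the product of the objective and eyepiece magnifications:
M = M_obj x M_eye = 15 x 12.5 = 187.5.

187.5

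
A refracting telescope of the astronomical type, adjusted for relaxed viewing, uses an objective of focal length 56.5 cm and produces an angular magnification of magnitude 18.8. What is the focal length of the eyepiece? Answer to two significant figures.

3.0 cm

|M| = f_obj/f_eye, so f_eye = f_obj/|M| = 56.5/18.8 = 3.005 cm.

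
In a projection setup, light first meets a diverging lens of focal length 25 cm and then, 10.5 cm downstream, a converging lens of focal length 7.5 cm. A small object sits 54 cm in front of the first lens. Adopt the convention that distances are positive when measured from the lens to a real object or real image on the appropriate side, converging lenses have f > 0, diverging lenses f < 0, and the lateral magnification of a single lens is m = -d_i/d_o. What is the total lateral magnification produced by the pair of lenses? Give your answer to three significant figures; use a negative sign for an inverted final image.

-0.118

First lens: d_i1 = 1/(1/(-25) - 1/54) = -17.089 cm.
m_1 = -(-17.089)/54 = 0.3165.
With d_i1 < 0 the first image is virtual and lies on the object side; the object distance for lens 2 is d_o2 = 10.5 - (-17.089) = 27.589 cm.
Second lens: d_i2 = 1/(1/7.5 - 1/(27.589)) = 10.300 cm.
m_2 = -(10.300)/(27.589) = -0.3733.
Overall magnification: m = m_1 m_2 = -0.1181.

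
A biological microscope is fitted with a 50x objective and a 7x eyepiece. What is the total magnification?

350

The overall magnification of a compound microscope is the product of the objective and eyepiece magnifications:
M = M_obj x M_eye = 50 x 7 = 350.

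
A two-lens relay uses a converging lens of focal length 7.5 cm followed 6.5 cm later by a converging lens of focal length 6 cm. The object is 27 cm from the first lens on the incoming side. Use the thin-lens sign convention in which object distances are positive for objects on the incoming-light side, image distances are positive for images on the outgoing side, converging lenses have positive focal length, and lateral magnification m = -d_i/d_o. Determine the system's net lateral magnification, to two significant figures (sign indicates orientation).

Applying the thin-lens equation to the first lens, 1/7.5 = 1/27 + 1/d_i1, which gives d_i1 = 10.385 cm.
Its lateral magnification is m_1 = -d_i1/d_o1 = -(10.385)/27 = -0.3846.
This image would form 10.385 cm past lens 1, i.e. 3.885 cm beyond lens 2, so it is a virtual object for lens 2: d_o2 = 6.5 - 10.385 = -3.885 cm.
Applying the thin-lens equation again with f_2 = 6 cm and d_o2 = -3.885 cm gives d_i2 = 2.358 cm.
m_2 = -(2.358)/(-3.885) = 0.6070.
Overall magnification: m = m_1 m_2 = -0.2335.

-0.23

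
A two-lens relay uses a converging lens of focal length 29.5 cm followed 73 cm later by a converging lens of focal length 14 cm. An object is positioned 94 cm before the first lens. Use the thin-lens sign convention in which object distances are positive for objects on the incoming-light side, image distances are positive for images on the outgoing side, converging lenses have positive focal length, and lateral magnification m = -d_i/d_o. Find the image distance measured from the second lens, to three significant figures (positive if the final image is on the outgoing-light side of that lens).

Lens 1: 1/d_i1 = 1/f_1 - 1/d_o1 = 1/29.5 - 1/94 = 0.02326 cm^-1, so d_i1 = 42.992 cm.
That image sits 30.008 cm in front of the second lens, so d_o2 = 30.008 cm.
Lens 2: 1/d_i2 = 1/f_2 - 1/d_o2 = 1/14 - 1/(30.008) = 0.03810 cm^-1, so d_i2 = 26.244 cm.

26.2 cm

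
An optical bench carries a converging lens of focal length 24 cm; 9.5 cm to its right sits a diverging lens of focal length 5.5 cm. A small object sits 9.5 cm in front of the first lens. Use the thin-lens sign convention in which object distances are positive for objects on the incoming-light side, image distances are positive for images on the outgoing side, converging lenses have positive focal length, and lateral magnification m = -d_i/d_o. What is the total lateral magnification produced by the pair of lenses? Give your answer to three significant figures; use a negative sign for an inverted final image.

0.296

Applying the thin-lens equation to the first lens, 1/24 = 1/9.5 + 1/d_i1, which gives d_i1 = -15.724 cm.
Its lateral magnification is m_1 = -d_i1/d_o1 = -(-15.724)/9.5 = 1.6552.
The intermediate image is virtual, 15.724 cm to the left of lens 1, so d_o2 = L - d_i1 = 9.5 - (-15.724) = 25.224 cm.
Applying the thin-lens equation again with f_2 = -5.5 cm and d_o2 = 25.224 cm gives d_i2 = -4.515 cm.
m_2 = -(-4.515)/(25.224) = 0.1790.
Overall magnification: m = m_1 m_2 = 0.2963.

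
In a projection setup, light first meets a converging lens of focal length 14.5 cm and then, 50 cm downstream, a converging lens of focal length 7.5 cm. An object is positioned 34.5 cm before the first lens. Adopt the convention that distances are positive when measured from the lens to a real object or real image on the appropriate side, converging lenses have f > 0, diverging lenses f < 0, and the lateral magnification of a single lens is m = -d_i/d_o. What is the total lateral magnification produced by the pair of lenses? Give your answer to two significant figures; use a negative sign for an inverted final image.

0.31

First lens: d_i1 = 1/(1/14.5 - 1/34.5) = 25.013 cm.
m_1 = -(25.013)/34.5 = -0.7250.
Object distance for lens 2: d_o2 = 50 - 25.013 = 24.987 cm.
Second lens: d_i2 = 1/(1/7.5 - 1/(24.987)) = 10.717 cm.
m_2 = -(10.717)/(24.987) = -0.4289.
Overall magnification: m = m_1 m_2 = 0.3109.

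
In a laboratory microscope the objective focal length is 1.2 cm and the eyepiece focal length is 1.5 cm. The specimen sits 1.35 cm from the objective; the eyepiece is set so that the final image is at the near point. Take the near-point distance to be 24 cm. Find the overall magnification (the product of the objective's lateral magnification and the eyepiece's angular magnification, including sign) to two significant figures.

Objective: 1/d_i = 1/f_obj - 1/d_o = 1/1.2 - 1/1.35 = 0.09259 cm^-1, so d_i = 10.800 cm.
m_obj = -d_i/d_o = -10.800/1.35 = -8.000.
Eyepiece angular magnification (image at near point): M_eye = 1 + D/f_e = 1 + 24/1.5 = 17.000.
Overall M = m_obj x M_eye = (-8.000)(17.000) = -136.00.

-140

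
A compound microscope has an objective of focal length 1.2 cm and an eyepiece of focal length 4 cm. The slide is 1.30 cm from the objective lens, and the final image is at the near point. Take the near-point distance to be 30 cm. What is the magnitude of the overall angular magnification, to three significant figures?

Objective: 1/d_i = 1/f_obj - 1/d_o = 1/1.2 - 1/1.30 = 0.06410 cm^-1, so d_i = 15.600 cm.
m_obj = -d_i/d_o = -15.600/1.30 = -12.000.
Eyepiece angular magnification (image at near point): M_eye = 1 + D/f_e = 1 + 30/4 = 8.500.
Overall M = m_obj x M_eye = (-12.000)(8.500) = -102.00.
|M| = 102.00.

102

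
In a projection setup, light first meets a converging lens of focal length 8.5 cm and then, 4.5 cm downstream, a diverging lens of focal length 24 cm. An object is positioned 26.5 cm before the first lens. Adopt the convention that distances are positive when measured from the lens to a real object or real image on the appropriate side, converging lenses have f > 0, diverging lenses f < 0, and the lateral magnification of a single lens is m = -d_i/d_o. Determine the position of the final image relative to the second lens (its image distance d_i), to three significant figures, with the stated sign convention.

12.0 cm

First lens: d_i1 = 1/(1/8.5 - 1/26.5) = 12.514 cm.
Since 12.514 cm > 4.5 cm, the first image lies past the second lens and serves as a virtual object: d_o2 = L - d_i1 = -8.014 cm.
Second lens: d_i2 = 1/(1/(-24) - 1/(-8.014)) = 12.031 cm.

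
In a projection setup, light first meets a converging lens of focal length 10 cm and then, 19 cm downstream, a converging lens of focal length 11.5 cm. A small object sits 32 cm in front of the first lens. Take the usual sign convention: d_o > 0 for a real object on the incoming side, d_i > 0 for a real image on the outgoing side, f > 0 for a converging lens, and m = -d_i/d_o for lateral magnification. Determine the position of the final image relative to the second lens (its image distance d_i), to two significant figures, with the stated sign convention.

-7.3 cm

First lens: d_i1 = 1/(1/10 - 1/32) = 14.545 cm.
The intermediate image is 14.545 cm to the right of lens 1, so d_o2 = L - d_i1 = 19 - 14.545 = 4.455 cm.
Second lens: d_i2 = 1/(1/11.5 - 1/(4.455)) = -7.271 cm.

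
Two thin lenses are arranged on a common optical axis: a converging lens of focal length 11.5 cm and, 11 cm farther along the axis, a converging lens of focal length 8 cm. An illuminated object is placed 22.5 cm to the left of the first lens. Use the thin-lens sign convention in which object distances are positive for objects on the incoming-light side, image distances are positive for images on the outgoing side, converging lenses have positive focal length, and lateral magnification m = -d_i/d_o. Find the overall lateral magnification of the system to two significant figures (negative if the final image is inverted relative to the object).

First lens: d_i1 = 1/(1/11.5 - 1/22.5) = 23.523 cm.
m_1 = -(23.523)/22.5 = -1.0455.
This image would form 23.523 cm past lens 1, i.e. 12.523 cm beyond lens 2, so it is a virtual object for lens 2: d_o2 = 11 - 23.523 = -12.523 cm.
Second lens: d_i2 = 1/(1/8 - 1/(-12.523)) = 4.882 cm.
m_2 = -(4.882)/(-12.523) = 0.3898.
Total m = m_1 x m_2 = (-1.0455)(0.3898) = -0.4075.

-0.41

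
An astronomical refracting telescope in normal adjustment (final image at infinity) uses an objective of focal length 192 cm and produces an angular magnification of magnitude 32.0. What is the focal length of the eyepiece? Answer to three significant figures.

6.00 cm

|M| = f_obj/f_eye, so f_eye = f_obj/|M| = 192/32.0 = 6.000 cm.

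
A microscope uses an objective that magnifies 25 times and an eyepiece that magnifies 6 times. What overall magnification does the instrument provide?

150

The overall magnification of a compound microscope is the product of the objective and eyepiece magnifications:
M = M_obj x M_eye = 25 x 6 = 150.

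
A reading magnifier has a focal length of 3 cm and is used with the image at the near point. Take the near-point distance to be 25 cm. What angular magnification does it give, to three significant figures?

M = 1 + D/f = 1 + 25/3 = 9.333.

9.33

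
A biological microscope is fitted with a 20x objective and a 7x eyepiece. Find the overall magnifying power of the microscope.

140

The overall magnification of a compound microscope is the product of the objective and eyepiece magnifications:
M = M_obj x M_eye = 20 x 7 = 140.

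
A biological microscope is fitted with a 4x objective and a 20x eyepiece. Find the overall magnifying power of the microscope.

80

The overall magnification of a compound microscope is the product of the objective and eyepiece magnifications:
M = M_obj x M_eye = 4 x 20 = 80.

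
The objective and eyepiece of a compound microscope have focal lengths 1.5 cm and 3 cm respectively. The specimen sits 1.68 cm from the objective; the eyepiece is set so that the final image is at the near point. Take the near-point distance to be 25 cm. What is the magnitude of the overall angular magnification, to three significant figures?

Objective: 1/d_i = 1/f_obj - 1/d_o = 1/1.5 - 1/1.68 = 0.07143 cm^-1, so d_i = 14.000 cm.
m_obj = -d_i/d_o = -14.000/1.68 = -8.333.
Eyepiece angular magnification (image at near point): M_eye = 1 + D/f_e = 1 + 25/3 = 9.333.
Overall M = m_obj x M_eye = (-8.333)(9.333) = -77.78.
|M| = 77.78.

77.8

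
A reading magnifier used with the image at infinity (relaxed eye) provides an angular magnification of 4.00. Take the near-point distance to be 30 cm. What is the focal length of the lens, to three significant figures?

7.50 cm

For the image at infinity, M = D/f.
f = D/M = 30/4.0 = 7.500 cm.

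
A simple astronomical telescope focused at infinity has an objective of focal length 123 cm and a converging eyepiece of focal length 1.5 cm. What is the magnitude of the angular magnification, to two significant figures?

|M| = f_obj/|f_eye| = 123/1.5 = 82.000.

82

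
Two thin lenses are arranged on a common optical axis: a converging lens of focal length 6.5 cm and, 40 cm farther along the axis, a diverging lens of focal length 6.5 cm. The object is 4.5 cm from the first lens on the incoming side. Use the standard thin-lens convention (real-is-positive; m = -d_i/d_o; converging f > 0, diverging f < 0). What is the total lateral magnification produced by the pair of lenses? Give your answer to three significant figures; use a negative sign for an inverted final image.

Lens 1: 1/d_i1 = 1/f_1 - 1/d_o1 = 1/6.5 - 1/4.5 = -0.06838 cm^-1, so d_i1 = -14.625 cm.
m_1 = -(-14.625)/4.5 = 3.2500.
With d_i1 < 0 the first image is virtual and lies on the object side; the object distance for lens 2 is d_o2 = 40 - (-14.625) = 54.625 cm.
Lens 2: 1/d_i2 = 1/f_2 - 1/d_o2 = 1/(-6.5) - 1/(54.625) = -0.17215 cm^-1, so d_i2 = -5.809 cm.
m_2 = -(-5.809)/(54.625) = 0.1063.
Total m = m_1 x m_2 = (3.2500)(0.1063) = 0.3456.

0.346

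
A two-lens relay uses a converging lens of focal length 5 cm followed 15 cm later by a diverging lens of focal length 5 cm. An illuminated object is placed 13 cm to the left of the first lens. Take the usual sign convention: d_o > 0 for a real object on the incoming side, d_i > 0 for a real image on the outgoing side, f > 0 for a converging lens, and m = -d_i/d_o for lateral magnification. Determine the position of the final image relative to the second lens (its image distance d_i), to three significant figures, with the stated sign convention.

Lens 1: 1/d_i1 = 1/f_1 - 1/d_o1 = 1/5 - 1/13 = 0.12308 cm^-1, so d_i1 = 8.125 cm.
That image sits 6.875 cm in front of the second lens, so d_o2 = 6.875 cm.
Lens 2: 1/d_i2 = 1/f_2 - 1/d_o2 = 1/(-5) - 1/(6.875) = -0.34545 cm^-1, so d_i2 = -2.895 cm.

-2.89 cm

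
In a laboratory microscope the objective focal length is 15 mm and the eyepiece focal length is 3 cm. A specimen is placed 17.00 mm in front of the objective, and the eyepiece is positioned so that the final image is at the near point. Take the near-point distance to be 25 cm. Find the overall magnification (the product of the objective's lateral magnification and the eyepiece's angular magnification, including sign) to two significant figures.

-70

Convert to cm: f_obj = 15 mm = 1.5 cm; d_o = 17.00 mm = 1.70 cm.
Objective: 1/d_i = 1/f_obj - 1/d_o = 1/1.5 - 1/1.70 = 0.07843 cm^-1, so d_i = 12.750 cm.
m_obj = -d_i/d_o = -12.750/1.70 = -7.500.
Eyepiece angular magnification (image at near point): M_eye = 1 + D/f_e = 1 + 25/3 = 9.333.
Overall M = m_obj x M_eye = (-7.500)(9.333) = -70.00.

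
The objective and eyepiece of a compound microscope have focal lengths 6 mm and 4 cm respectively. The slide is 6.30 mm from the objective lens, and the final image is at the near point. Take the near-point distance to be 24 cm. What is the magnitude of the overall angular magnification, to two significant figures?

140

Convert to cm: f_obj = 6 mm = 0.6 cm; d_o = 6.30 mm = 0.63 cm.
Objective: 1/d_i = 1/f_obj - 1/d_o = 1/0.6 - 1/0.63 = 0.07937 cm^-1, so d_i = 12.600 cm.
m_obj = -d_i/d_o = -12.600/0.63 = -20.000.
Eyepiece angular magnification (image at near point): M_eye = 1 + D/f_e = 1 + 24/4 = 7.000.
Overall M = m_obj x M_eye = (-20.000)(7.000) = -140.00.
|M| = 140.00.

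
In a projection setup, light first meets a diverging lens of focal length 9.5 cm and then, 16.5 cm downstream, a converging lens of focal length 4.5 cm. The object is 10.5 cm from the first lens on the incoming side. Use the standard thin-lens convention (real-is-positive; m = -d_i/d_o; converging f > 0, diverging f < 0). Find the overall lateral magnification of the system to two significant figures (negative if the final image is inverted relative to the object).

-0.13

First lens: d_i1 = 1/(1/(-9.5) - 1/10.5) = -4.988 cm.
m_1 = -(-4.988)/10.5 = 0.4750.
The intermediate image is virtual, 4.988 cm to the left of lens 1, so d_o2 = L - d_i1 = 16.5 - (-4.988) = 21.488 cm.
Second lens: d_i2 = 1/(1/4.5 - 1/(21.488)) = 5.692 cm.
m_2 = -(5.692)/(21.488) = -0.2649.
Overall magnification: m = m_1 m_2 = -0.1258.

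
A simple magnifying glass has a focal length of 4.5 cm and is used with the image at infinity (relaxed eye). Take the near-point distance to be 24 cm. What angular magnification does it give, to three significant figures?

M = D/f = 24/4.5 = 5.333.

5.33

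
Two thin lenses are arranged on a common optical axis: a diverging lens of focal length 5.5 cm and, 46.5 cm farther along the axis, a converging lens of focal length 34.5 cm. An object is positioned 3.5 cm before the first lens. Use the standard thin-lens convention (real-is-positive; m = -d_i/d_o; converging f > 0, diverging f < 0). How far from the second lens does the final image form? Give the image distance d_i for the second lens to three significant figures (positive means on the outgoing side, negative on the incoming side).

Lens 1: 1/d_i1 = 1/f_1 - 1/d_o1 = 1/(-5.5) - 1/3.5 = -0.46753 cm^-1, so d_i1 = -2.139 cm.
The intermediate image is virtual, 2.139 cm to the left of lens 1, so d_o2 = L - d_i1 = 46.5 - (-2.139) = 48.639 cm.
Lens 2: 1/d_i2 = 1/f_2 - 1/d_o2 = 1/34.5 - 1/(48.639) = 0.00843 cm^-1, so d_i2 = 118.683 cm.

119 cm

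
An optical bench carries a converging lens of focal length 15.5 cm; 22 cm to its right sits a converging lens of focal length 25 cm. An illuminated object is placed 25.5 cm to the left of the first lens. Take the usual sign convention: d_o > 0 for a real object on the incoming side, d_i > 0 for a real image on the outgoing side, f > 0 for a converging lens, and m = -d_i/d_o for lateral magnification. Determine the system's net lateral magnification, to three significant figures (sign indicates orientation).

First lens: d_i1 = 1/(1/15.5 - 1/25.5) = 39.525 cm.
m_1 = -(39.525)/25.5 = -1.5500.
This image would form 39.525 cm past lens 1, i.e. 17.525 cm beyond lens 2, so it is a virtual object for lens 2: d_o2 = 22 - 39.525 = -17.525 cm.
Second lens: d_i2 = 1/(1/25 - 1/(-17.525)) = 10.303 cm.
m_2 = -(10.303)/(-17.525) = 0.5879.
Total m = m_1 x m_2 = (-1.5500)(0.5879) = -0.9112.

-0.911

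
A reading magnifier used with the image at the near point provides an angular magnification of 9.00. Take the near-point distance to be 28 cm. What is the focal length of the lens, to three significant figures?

3.50 cm

For the image at the near point, M = 1 + D/f.
f = D/(M - 1) = 28/(9.0 - 1) = 3.500 cm.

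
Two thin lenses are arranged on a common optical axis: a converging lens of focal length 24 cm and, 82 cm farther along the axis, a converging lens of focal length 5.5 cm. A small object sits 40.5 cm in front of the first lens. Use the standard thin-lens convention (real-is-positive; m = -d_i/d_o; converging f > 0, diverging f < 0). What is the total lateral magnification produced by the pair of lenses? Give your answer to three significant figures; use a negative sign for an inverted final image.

Lens 1: 1/d_i1 = 1/f_1 - 1/d_o1 = 1/24 - 1/40.5 = 0.01698 cm^-1, so d_i1 = 58.909 cm.
m_1 = -(58.909)/40.5 = -1.4545.
Object distance for lens 2: d_o2 = 82 - 58.909 = 23.091 cm.
Lens 2: 1/d_i2 = 1/f_2 - 1/d_o2 = 1/5.5 - 1/(23.091) = 0.13851 cm^-1, so d_i2 = 7.220 cm.
m_2 = -(7.220)/(23.091) = -0.3127.
Overall magnification: m = m_1 m_2 = 0.4548.

0.455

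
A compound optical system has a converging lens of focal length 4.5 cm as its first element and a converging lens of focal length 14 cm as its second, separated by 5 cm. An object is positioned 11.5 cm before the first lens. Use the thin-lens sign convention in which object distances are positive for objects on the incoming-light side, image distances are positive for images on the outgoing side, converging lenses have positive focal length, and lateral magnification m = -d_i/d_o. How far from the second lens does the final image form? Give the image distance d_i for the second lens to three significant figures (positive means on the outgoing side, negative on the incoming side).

First lens: d_i1 = 1/(1/4.5 - 1/11.5) = 7.393 cm.
Since 7.393 cm > 5 cm, the first image lies past the second lens and serves as a virtual object: d_o2 = L - d_i1 = -2.393 cm.
Second lens: d_i2 = 1/(1/14 - 1/(-2.393)) = 2.044 cm.

2.04 cm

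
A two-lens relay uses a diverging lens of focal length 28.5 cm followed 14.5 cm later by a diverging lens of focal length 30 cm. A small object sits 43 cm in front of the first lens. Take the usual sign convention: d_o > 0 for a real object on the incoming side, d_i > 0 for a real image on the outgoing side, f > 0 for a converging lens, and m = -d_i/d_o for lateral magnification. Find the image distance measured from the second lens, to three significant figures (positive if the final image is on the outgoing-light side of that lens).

Applying the thin-lens equation to the first lens, 1/(-28.5) = 1/43 + 1/d_i1, which gives d_i1 = -17.140 cm.
The intermediate image is virtual, 17.140 cm to the left of lens 1, so d_o2 = L - d_i1 = 14.5 - (-17.140) = 31.640 cm.
Applying the thin-lens equation again with f_2 = -30 cm and d_o2 = 31.640 cm gives d_i2 = -15.399 cm.

-15.4 cm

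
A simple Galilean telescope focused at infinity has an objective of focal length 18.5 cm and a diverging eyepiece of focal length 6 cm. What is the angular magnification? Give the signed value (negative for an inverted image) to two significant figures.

3.1

M = -f_obj/f_eye = -18.5/(-6) = 3.083.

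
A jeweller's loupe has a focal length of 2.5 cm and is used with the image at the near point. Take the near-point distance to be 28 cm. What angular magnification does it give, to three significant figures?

M = 1 + D/f = 1 + 28/2.5 = 12.200.

12.2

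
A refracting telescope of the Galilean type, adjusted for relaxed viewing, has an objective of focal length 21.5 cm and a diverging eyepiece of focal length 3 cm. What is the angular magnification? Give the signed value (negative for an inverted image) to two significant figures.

7.2

M = -f_obj/f_eye = -21.5/(-3) = 7.167.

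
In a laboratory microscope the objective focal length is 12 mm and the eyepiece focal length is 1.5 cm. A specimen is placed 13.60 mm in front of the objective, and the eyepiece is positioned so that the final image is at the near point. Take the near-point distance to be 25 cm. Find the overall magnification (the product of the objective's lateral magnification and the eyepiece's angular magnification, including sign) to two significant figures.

Convert to cm: f_obj = 12 mm = 1.2 cm; d_o = 13.60 mm = 1.36 cm.
Objective: 1/d_i = 1/f_obj - 1/d_o = 1/1.2 - 1/1.36 = 0.09804 cm^-1, so d_i = 10.200 cm.
m_obj = -d_i/d_o = -10.200/1.36 = -7.500.
Eyepiece angular magnification (image at near point): M_eye = 1 + D/f_e = 1 + 25/1.5 = 17.667.
Overall M = m_obj x M_eye = (-7.500)(17.667) = -132.50.

-130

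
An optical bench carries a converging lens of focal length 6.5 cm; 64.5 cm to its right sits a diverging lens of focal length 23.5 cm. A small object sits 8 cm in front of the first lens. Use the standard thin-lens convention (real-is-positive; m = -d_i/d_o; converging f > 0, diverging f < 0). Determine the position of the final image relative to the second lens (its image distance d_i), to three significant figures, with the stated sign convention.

Applying the thin-lens equation to the first lens, 1/6.5 = 1/8 + 1/d_i1, which gives d_i1 = 34.667 cm.
The intermediate image is 34.667 cm to the right of lens 1, so d_o2 = L - d_i1 = 64.5 - 34.667 = 29.833 cm.
Applying the thin-lens equation again with f_2 = -23.5 cm and d_o2 = 29.833 cm gives d_i2 = -13.145 cm.

-13.1 cm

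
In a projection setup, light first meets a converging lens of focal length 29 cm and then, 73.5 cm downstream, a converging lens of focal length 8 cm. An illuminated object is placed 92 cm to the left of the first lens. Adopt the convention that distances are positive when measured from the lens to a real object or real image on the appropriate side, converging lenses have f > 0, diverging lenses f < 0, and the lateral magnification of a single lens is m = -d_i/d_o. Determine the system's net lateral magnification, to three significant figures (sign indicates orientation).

0.159

Applying the thin-lens equation to the first lens, 1/29 = 1/92 + 1/d_i1, which gives d_i1 = 42.349 cm.
Its lateral magnification is m_1 = -d_i1/d_o1 = -(42.349)/92 = -0.4603.
Object distance for lens 2: d_o2 = 73.5 - 42.349 = 31.151 cm.
Applying the thin-lens equation again with f_2 = 8 cm and d_o2 = 31.151 cm gives d_i2 = 10.764 cm.
m_2 = -(10.764)/(31.151) = -0.3456.
Total m = m_1 x m_2 = (-0.4603)(-0.3456) = 0.1591.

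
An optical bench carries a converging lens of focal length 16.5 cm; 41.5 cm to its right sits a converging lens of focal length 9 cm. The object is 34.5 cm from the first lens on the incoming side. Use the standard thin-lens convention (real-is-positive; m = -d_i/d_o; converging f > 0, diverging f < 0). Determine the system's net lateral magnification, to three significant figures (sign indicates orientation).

Lens 1: 1/d_i1 = 1/f_1 - 1/d_o1 = 1/16.5 - 1/34.5 = 0.03162 cm^-1, so d_i1 = 31.625 cm.
m_1 = -(31.625)/34.5 = -0.9167.
That image sits 9.875 cm in front of the second lens, so d_o2 = 9.875 cm.
Lens 2: 1/d_i2 = 1/f_2 - 1/d_o2 = 1/9 - 1/(9.875) = 0.00985 cm^-1, so d_i2 = 101.571 cm.
m_2 = -(101.571)/(9.875) = -10.2857.
Overall magnification: m = m_1 m_2 = 9.4286.

9.43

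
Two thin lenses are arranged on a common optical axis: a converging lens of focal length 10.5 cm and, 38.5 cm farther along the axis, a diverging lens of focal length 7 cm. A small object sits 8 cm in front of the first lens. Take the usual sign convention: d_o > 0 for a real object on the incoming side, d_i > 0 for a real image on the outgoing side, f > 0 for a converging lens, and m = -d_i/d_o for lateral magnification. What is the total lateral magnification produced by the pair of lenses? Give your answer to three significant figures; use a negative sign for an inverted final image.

0.372

First lens: d_i1 = 1/(1/10.5 - 1/8) = -33.600 cm.
m_1 = -(-33.600)/8 = 4.2000.
The intermediate image is virtual, 33.600 cm to the left of lens 1, so d_o2 = L - d_i1 = 38.5 - (-33.600) = 72.100 cm.
Second lens: d_i2 = 1/(1/(-7) - 1/(72.100)) = -6.381 cm.
m_2 = -(-6.381)/(72.100) = 0.0885.
Total m = m_1 x m_2 = (4.2000)(0.0885) = 0.3717.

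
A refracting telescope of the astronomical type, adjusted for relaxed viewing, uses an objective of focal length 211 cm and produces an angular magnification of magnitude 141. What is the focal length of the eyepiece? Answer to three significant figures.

|M| = f_obj/f_eye, so f_eye = f_obj/|M| = 211/141.0 = 1.496 cm.

1.50 cm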